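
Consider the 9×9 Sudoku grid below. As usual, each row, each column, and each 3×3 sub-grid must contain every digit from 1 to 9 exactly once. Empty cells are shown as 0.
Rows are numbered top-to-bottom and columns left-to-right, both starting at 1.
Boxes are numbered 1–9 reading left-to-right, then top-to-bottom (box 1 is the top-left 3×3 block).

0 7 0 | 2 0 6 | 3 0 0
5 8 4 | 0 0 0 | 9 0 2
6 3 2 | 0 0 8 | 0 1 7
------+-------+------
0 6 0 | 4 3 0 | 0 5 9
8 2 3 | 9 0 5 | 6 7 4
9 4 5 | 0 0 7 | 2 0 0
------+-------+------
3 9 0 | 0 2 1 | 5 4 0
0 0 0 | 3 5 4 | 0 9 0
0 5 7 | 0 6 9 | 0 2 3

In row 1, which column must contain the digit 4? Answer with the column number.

5

Consider where 4 can go in row 1.
R1C1 is out (box 1 already has a 4).
R1C3 is out (column 3 already has a 4).
R1C8 is out (column 8 already has a 4).
R1C9 is out (column 9 already has a 4).
So the only cell in row 1 that can hold 4 is R1C5.
That is column 5.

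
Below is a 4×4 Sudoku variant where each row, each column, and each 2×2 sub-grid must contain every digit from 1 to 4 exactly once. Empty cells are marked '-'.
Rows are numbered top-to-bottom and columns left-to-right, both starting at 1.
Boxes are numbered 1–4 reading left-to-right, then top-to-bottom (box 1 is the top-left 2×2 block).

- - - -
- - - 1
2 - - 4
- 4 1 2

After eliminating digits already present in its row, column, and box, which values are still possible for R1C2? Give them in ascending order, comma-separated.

1,2,3

Row 1 already contains {}.
Column 2 already contains {4}.
Its 2×2 block (box 1) already contains {}.
Removing those from 1–4 leaves {1, 2, 3} as the candidates for R1C2.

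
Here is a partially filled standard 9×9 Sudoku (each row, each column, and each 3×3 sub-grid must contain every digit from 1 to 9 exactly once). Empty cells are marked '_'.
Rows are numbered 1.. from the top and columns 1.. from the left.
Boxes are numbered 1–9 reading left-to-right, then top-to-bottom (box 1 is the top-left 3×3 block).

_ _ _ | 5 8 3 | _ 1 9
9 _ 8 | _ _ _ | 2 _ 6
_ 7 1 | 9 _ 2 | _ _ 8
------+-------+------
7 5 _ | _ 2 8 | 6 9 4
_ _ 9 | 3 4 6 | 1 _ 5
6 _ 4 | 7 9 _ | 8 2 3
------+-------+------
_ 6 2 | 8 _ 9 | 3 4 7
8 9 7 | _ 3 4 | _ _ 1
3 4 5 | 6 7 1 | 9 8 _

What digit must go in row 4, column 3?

3

Row 4 already contains {2, 4, 5, 6, 7, 8, 9}.
Column 3 already contains {1, 2, 4, 5, 7, 8, 9}.
Its 3×3 block (box 4) already contains {4, 5, 6, 7, 9}.
The only value from 1–9 not eliminated is 3, so row 4, column 3 = 3.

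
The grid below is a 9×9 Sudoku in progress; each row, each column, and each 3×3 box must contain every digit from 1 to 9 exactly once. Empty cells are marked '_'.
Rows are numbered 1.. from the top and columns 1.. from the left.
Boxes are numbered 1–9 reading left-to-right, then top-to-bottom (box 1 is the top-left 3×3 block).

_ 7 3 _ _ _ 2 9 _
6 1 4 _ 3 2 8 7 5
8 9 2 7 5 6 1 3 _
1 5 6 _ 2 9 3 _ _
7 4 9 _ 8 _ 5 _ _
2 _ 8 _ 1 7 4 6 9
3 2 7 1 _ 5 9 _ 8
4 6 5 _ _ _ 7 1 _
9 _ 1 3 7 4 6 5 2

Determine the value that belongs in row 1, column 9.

Cell row 1, column 9 itself could take any of {4, 6} by direct elimination.
Consider where 6 can go in row 1.
row 1, column 1 is out (column 1 already has a 6).
row 1, column 4 is out (box 2 already has a 6).
row 1, column 5 is out (box 2 already has a 6).
row 1, column 6 is out (column 6 already has a 6).
So the only cell in row 1 that can hold 6 is row 1, column 9.
Therefore row 1, column 9 = 6.

6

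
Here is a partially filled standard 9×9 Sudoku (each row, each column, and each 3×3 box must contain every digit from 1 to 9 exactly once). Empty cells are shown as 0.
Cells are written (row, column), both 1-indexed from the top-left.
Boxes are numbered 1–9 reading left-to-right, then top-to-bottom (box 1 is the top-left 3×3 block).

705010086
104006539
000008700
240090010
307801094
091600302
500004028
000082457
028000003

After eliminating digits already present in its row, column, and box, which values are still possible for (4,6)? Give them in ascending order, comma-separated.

3,5,7

Row 4 already contains {1, 2, 4, 9}.
Column 6 already contains {1, 2, 4, 6, 8}.
Its 3×3 block (box 5) already contains {1, 6, 8, 9}.
Removing those from 1–9 leaves {3, 5, 7} as the candidates for (4,6).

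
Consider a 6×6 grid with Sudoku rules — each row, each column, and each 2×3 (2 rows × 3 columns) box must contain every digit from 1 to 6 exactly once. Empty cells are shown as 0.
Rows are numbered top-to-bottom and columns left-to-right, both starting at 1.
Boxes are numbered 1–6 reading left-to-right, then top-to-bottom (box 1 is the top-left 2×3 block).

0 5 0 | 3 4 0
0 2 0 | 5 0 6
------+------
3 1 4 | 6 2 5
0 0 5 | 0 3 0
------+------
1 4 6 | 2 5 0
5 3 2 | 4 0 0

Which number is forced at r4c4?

Row 4 already contains {3, 5}.
Column 4 already contains {2, 3, 4, 5, 6}.
Its 2×3 block (box 4) already contains {2, 3, 5, 6}.
The only value from 1–6 not eliminated is 1, so r4c4 = 1.

1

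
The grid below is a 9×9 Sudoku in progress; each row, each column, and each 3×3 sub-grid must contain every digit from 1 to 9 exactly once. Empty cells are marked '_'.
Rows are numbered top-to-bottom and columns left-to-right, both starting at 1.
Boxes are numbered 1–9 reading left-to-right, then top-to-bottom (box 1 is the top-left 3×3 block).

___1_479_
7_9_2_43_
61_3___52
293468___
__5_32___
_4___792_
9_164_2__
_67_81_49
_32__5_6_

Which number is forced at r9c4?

Cell r9c4 itself could take any of {7, 9} by direct elimination.
Consider where 7 can go in column 4.
r2c4 is out (row 2 already has a 7).
r5c4 is out (box 5 already has a 7).
r6c4 is out (row 6 already has a 7).
r8c4 is out (row 8 already has a 7).
So the only cell in column 4 that can hold 7 is r9c4.
Therefore r9c4 = 7.

7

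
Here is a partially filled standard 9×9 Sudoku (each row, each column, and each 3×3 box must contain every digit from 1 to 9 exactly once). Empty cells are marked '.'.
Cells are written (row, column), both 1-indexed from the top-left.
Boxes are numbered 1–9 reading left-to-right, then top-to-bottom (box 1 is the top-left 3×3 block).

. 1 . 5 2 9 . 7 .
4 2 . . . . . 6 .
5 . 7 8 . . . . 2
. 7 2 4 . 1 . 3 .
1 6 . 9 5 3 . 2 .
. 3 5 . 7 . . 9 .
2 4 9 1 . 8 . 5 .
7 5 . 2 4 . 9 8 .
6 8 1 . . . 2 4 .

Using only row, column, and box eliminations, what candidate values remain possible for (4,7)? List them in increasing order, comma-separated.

5,6,8

Row 4 already contains {1, 2, 3, 4, 7}.
Column 7 already contains {2, 9}.
Its 3×3 block (box 6) already contains {2, 3, 9}.
Removing those from 1–9 leaves {5, 6, 8} as the candidates for (4,7).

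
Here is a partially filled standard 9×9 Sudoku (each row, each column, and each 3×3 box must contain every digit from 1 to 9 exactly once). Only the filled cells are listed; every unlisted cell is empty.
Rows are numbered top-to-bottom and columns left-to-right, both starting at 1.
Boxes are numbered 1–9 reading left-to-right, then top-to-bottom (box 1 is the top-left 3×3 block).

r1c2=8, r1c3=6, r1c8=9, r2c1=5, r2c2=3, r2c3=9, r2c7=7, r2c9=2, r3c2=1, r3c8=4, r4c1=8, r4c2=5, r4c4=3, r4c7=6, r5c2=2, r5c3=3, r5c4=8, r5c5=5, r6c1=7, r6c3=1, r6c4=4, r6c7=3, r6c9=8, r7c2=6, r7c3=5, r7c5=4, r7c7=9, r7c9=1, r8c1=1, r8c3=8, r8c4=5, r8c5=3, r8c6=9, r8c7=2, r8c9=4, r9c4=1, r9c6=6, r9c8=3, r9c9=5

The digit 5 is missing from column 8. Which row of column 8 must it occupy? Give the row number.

Consider where 5 can go in column 8.
r2c8 is out (row 2 already has a 5).
r4c8 is out (row 4 already has a 5).
r5c8 is out (row 5 already has a 5).
r7c8 is out (row 7 already has a 5).
r8c8 is out (row 8 already has a 5).
So the only cell in column 8 that can hold 5 is r6c8.
That is row 6.

6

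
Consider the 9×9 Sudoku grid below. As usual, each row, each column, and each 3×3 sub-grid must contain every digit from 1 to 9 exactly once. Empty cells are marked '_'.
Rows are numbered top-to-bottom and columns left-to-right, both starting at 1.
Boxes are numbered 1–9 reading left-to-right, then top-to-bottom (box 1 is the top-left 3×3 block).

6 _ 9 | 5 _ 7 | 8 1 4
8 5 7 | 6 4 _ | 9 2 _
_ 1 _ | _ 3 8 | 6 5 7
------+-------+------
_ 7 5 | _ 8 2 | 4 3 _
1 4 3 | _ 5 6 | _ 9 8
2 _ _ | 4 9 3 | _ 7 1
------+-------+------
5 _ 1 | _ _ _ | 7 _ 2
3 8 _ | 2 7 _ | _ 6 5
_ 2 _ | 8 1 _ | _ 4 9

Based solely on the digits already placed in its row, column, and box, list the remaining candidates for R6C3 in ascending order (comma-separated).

6,8

Row 6 already contains {1, 2, 3, 4, 7, 9}.
Column 3 already contains {1, 3, 5, 7, 9}.
Its 3×3 block (box 4) already contains {1, 2, 3, 4, 5, 7}.
Removing those from 1–9 leaves {6, 8} as the candidates for R6C3.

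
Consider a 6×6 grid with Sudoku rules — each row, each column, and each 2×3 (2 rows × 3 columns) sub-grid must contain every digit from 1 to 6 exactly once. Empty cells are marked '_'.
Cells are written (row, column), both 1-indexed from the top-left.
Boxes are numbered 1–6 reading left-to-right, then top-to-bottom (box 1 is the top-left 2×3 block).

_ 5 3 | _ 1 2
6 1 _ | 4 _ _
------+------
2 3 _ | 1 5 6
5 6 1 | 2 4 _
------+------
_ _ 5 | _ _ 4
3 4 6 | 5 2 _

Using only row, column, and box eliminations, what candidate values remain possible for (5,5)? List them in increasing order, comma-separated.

3,6

Row 5 already contains {4, 5}.
Column 5 already contains {1, 2, 4, 5}.
Its 2×3 block (box 6) already contains {2, 4, 5}.
Removing those from 1–6 leaves {3, 6} as the candidates for (5,5).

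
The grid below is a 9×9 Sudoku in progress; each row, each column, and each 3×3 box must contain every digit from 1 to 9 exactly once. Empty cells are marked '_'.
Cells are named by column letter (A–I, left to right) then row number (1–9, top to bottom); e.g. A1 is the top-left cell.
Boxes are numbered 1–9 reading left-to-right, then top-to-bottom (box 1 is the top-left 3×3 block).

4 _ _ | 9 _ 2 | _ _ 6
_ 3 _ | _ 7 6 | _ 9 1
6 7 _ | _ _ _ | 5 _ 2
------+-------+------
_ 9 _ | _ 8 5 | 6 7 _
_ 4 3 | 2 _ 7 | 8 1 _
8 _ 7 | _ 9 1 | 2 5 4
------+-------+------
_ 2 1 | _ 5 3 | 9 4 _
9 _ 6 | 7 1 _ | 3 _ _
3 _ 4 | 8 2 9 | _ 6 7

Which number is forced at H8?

2

Cell H8 itself could take any of {2, 8} by direct elimination.
Consider where 2 can go in column H.
H1 is out (row 1 already has a 2).
H3 is out (row 3 already has a 2).
So the only cell in column H that can hold 2 is H8.
Therefore H8 = 2.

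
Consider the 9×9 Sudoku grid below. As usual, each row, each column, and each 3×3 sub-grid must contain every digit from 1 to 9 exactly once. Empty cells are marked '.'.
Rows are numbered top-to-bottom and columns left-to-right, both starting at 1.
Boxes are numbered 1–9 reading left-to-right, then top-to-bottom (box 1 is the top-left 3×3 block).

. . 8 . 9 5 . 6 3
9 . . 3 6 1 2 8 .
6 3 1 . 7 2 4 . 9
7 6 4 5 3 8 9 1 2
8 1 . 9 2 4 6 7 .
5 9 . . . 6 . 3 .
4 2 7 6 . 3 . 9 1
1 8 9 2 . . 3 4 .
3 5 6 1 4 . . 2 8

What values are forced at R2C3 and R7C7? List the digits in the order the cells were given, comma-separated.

5,5

For R2C3:
  Row 2 already contains {1, 2, 3, 6, 8, 9}.
  Column 3 already contains {1, 4, 6, 7, 8, 9}.
  Its 3×3 block (box 1) already contains {1, 3, 6, 8, 9}.
  The only value from 1–9 not eliminated is 5, so R2C3 = 5.
For R7C7:
  Row 7 already contains {1, 2, 3, 4, 6, 7, 9}.
  Column 7 already contains {2, 3, 4, 6, 9}.
  Its 3×3 block (box 9) already contains {1, 2, 3, 4, 8, 9}.
  The only value from 1–9 not eliminated is 5, so R7C7 = 5.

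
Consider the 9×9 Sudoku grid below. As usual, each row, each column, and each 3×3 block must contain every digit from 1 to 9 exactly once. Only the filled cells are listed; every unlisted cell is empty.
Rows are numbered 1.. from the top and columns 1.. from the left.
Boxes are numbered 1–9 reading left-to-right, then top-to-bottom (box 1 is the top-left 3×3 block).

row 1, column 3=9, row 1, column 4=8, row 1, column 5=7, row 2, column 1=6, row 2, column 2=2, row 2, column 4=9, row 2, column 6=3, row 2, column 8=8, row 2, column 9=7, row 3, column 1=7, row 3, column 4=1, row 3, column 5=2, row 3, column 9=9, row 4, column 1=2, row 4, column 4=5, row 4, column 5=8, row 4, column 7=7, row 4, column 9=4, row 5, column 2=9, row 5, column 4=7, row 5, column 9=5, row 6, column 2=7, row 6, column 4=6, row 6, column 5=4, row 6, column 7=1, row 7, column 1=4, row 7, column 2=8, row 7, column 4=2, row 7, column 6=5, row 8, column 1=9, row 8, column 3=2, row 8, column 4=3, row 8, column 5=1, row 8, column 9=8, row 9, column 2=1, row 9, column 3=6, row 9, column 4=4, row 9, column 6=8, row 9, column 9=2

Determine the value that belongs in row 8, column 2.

Row 8 already contains {1, 2, 3, 8, 9}.
Column 2 already contains {1, 2, 7, 8, 9}.
Its 3×3 block (box 7) already contains {1, 2, 4, 6, 8, 9}.
The only value from 1–9 not eliminated is 5, so row 8, column 2 = 5.

5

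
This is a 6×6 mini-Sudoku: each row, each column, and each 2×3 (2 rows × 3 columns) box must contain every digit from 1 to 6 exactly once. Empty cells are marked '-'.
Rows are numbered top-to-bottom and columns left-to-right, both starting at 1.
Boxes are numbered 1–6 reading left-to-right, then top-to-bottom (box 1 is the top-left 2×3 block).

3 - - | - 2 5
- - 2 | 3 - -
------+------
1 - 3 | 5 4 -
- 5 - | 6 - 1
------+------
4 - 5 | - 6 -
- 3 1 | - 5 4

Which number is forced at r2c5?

1

Row 2 already contains {2, 3}.
Column 5 already contains {2, 4, 5, 6}.
Its 2×3 block (box 2) already contains {2, 3, 5}.
The only value from 1–6 not eliminated is 1, so r2c5 = 1.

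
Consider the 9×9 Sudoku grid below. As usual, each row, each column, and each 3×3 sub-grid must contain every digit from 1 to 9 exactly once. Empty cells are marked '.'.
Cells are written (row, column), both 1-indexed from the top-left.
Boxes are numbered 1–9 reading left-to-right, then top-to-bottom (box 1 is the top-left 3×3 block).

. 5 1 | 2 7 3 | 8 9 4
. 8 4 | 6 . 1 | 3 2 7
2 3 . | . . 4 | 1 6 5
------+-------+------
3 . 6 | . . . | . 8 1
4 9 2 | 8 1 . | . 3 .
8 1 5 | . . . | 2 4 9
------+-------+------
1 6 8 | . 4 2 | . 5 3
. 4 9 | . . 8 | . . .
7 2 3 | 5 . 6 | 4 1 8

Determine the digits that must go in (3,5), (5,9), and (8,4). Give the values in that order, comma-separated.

For (3,5):
  Consider where 8 can go in box 2.
  (2,5) is out (row 2 already has a 8).
  (3,4) is out (column 4 already has a 8).
  So the only cell in box 2 that can hold 8 is (3,5).
  So (3,5) = 8.
For (5,9):
  Row 5 already contains {1, 2, 3, 4, 8, 9}.
  Column 9 already contains {1, 3, 4, 5, 7, 8, 9}.
  Its 3×3 block (box 6) already contains {1, 2, 3, 4, 8, 9}.
  The only value from 1–9 not eliminated is 6, so (5,9) = 6.
For (8,4):
  Consider where 1 can go in column 4.
  (3,4) is out (row 3 already has a 1).
  (4,4) is out (row 4 already has a 1).
  (6,4) is out (row 6 already has a 1).
  (7,4) is out (row 7 already has a 1).
  So the only cell in column 4 that can hold 1 is (8,4).
  So (8,4) = 1.

8,6,1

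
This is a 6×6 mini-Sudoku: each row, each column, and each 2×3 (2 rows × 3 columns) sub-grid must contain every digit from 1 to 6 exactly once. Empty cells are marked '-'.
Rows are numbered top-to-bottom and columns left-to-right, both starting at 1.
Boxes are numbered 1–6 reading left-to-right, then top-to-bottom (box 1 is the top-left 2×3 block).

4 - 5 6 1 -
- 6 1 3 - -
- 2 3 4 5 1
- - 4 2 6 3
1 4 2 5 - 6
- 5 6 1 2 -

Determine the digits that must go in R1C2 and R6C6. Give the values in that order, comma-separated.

3,4

For R1C2:
  Row 1 already contains {1, 4, 5, 6}.
  Column 2 already contains {2, 4, 5, 6}.
  Its 2×3 block (box 1) already contains {1, 4, 5, 6}.
  The only value from 1–6 not eliminated is 3, so R1C2 = 3.
For R6C6:
  Row 6 already contains {1, 2, 5, 6}.
  Column 6 already contains {1, 3, 6}.
  Its 2×3 block (box 6) already contains {1, 2, 5, 6}.
  The only value from 1–6 not eliminated is 4, so R6C6 = 4.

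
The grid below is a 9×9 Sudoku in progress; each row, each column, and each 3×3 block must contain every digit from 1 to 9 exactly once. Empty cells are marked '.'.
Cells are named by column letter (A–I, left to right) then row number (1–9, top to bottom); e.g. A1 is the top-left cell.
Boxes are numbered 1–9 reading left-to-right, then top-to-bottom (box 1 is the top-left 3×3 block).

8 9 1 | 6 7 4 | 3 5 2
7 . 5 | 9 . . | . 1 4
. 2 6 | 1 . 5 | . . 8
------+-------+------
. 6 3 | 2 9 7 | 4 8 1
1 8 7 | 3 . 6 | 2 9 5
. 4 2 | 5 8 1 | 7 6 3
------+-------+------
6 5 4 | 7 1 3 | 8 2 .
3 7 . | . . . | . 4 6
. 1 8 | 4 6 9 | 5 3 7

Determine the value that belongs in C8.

Row 8 already contains {3, 4, 6, 7}.
Column C already contains {1, 2, 3, 4, 5, 6, 7, 8}.
Its 3×3 block (box 7) already contains {1, 3, 4, 5, 6, 7, 8}.
The only value from 1–9 not eliminated is 9, so C8 = 9.

9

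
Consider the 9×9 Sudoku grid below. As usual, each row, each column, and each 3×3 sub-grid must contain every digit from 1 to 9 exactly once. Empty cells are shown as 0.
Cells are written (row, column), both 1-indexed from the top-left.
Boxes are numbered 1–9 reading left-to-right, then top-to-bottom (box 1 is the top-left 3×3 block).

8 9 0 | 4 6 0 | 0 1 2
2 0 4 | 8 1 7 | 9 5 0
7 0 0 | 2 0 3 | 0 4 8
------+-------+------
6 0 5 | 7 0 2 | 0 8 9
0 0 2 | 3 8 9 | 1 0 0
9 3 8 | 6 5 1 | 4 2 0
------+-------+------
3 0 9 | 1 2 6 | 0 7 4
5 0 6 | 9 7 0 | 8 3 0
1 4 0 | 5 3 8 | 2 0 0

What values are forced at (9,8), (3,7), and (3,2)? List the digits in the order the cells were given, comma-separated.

9,6,5

For (9,8):
  Consider where 9 can go in row 9.
  (9,3) is out (column 3 already has a 9).
  (9,9) is out (column 9 already has a 9).
  So the only cell in row 9 that can hold 9 is (9,8).
  So (9,8) = 9.
For (3,7):
  Row 3 already contains {2, 3, 4, 7, 8}.
  Column 7 already contains {1, 2, 4, 8, 9}.
  Its 3×3 block (box 3) already contains {1, 2, 4, 5, 8, 9}.
  The only value from 1–9 not eliminated is 6, so (3,7) = 6.
For (3,2):
  Consider where 5 can go in box 1.
  (1,3) is out (column 3 already has a 5).
  (2,2) is out (row 2 already has a 5).
  (3,3) is out (column 3 already has a 5).
  So the only cell in box 1 that can hold 5 is (3,2).
  So (3,2) = 5.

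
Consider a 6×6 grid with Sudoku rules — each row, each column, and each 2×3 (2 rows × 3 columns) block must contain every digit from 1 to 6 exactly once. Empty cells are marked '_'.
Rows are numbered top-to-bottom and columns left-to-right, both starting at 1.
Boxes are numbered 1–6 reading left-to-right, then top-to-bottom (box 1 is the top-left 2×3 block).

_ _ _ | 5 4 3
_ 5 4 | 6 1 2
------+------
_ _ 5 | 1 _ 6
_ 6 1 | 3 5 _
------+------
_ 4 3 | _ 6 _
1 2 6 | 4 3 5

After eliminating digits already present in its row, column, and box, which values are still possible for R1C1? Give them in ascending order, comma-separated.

2,6

Row 1 already contains {3, 4, 5}.
Column 1 already contains {1}.
Its 2×3 block (box 1) already contains {4, 5}.
Removing those from 1–6 leaves {2, 6} as the candidates for R1C1.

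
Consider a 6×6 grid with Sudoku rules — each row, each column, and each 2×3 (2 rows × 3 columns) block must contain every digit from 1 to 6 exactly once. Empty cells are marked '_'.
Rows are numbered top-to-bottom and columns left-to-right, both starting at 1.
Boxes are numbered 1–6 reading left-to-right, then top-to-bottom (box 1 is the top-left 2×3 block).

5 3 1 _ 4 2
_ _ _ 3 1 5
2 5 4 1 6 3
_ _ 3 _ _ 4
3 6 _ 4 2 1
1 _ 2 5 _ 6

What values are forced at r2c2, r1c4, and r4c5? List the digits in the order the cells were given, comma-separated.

For r2c2:
  Consider where 2 can go in row 2.
  r2c1 is out (column 1 already has a 2).
  r2c3 is out (column 3 already has a 2).
  So the only cell in row 2 that can hold 2 is r2c2.
  So r2c2 = 2.
For r1c4:
  Row 1 already contains {1, 2, 3, 4, 5}.
  Column 4 already contains {1, 3, 4, 5}.
  Its 2×3 block (box 2) already contains {1, 2, 3, 4, 5}.
  The only value from 1–6 not eliminated is 6, so r1c4 = 6.
For r4c5:
  Row 4 already contains {3, 4}.
  Column 5 already contains {1, 2, 4, 6}.
  Its 2×3 block (box 4) already contains {1, 3, 4, 6}.
  The only value from 1–6 not eliminated is 5, so r4c5 = 5.

2,6,5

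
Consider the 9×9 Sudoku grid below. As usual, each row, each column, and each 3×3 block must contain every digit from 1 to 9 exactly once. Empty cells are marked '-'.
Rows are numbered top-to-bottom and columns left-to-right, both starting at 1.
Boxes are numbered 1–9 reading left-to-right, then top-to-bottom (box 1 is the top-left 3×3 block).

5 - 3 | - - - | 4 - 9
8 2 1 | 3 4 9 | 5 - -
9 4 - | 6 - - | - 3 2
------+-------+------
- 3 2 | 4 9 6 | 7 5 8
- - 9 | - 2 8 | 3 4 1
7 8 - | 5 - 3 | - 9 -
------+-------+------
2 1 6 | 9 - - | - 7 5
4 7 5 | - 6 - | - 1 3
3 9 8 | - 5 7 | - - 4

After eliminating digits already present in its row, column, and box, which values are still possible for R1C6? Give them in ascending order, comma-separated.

1,2

Row 1 already contains {3, 4, 5, 9}.
Column 6 already contains {3, 6, 7, 8, 9}.
Its 3×3 block (box 2) already contains {3, 4, 6, 9}.
Removing those from 1–9 leaves {1, 2} as the candidates for R1C6.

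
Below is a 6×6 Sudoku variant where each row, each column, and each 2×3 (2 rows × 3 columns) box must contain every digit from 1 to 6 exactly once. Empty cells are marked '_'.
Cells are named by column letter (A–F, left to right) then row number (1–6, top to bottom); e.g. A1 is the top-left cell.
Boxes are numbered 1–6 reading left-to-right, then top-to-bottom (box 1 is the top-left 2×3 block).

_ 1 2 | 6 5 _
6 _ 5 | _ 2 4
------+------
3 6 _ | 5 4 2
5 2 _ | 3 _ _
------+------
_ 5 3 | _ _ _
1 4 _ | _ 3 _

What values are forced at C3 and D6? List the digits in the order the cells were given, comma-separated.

1,2

For C3:
  Row 3 already contains {2, 3, 4, 5, 6}.
  Column C already contains {2, 3, 5}.
  Its 2×3 block (box 3) already contains {2, 3, 5, 6}.
  The only value from 1–6 not eliminated is 1, so C3 = 1.
For D6:
  Row 6 already contains {1, 3, 4}.
  Column D already contains {3, 5, 6}.
  Its 2×3 block (box 6) already contains {3}.
  The only value from 1–6 not eliminated is 2, so D6 = 2.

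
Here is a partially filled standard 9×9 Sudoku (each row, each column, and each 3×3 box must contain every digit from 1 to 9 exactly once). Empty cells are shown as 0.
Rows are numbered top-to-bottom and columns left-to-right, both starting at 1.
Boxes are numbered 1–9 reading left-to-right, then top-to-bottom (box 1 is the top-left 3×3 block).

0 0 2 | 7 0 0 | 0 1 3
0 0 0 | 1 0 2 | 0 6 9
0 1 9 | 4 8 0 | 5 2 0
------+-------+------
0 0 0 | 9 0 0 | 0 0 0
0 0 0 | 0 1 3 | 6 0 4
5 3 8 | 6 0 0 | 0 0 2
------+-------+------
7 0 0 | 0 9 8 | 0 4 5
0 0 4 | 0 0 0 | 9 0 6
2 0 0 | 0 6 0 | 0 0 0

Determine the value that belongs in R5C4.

Cell R5C4 itself could take any of {2, 5, 8} by direct elimination.
Consider where 8 can go in box 5.
R4C5 is out (column 5 already has a 8).
R4C6 is out (column 6 already has a 8).
R6C5 is out (row 6 already has a 8).
R6C6 is out (row 6 already has a 8).
So the only cell in box 5 that can hold 8 is R5C4.
Therefore R5C4 = 8.

8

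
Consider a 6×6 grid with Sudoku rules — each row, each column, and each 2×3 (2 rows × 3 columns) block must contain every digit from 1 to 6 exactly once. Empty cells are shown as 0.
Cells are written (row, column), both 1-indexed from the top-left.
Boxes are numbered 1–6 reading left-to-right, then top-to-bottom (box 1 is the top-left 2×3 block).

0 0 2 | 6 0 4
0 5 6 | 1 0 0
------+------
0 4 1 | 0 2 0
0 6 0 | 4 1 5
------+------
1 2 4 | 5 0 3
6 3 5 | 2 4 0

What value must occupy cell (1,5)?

5

Cell (1,5) itself could take any of {3, 5} by direct elimination.
Consider where 5 can go in box 2.
(2,5) is out (row 2 already has a 5).
(2,6) is out (row 2 already has a 5).
So the only cell in box 2 that can hold 5 is (1,5).
Therefore (1,5) = 5.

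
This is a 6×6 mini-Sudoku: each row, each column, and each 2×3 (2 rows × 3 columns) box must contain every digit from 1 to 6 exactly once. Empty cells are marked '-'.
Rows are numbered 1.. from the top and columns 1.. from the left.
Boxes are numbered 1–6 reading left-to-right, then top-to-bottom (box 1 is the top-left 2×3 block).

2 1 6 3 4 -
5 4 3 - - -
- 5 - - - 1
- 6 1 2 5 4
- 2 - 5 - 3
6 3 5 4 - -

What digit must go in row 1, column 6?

Row 1 already contains {1, 2, 3, 4, 6}.
Column 6 already contains {1, 3, 4}.
Its 2×3 block (box 2) already contains {3, 4}.
The only value from 1–6 not eliminated is 5, so row 1, column 6 = 5.

5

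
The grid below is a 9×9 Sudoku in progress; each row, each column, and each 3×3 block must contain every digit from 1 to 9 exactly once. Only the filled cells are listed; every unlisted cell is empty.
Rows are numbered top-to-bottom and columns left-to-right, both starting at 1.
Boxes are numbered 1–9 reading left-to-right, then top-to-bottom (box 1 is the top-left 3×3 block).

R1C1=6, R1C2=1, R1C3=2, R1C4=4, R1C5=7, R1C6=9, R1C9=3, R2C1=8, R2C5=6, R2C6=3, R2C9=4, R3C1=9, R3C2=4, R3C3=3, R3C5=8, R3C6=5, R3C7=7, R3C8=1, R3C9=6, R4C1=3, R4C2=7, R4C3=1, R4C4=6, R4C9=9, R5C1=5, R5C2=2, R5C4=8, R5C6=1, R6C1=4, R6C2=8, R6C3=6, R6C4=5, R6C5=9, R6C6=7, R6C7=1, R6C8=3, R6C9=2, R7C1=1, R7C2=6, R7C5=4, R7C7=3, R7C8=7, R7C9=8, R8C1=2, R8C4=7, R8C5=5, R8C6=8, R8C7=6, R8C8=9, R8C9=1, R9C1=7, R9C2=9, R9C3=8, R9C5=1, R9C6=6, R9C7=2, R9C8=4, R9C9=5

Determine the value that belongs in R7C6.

2

Row 7 already contains {1, 3, 4, 6, 7, 8}.
Column 6 already contains {1, 3, 5, 6, 7, 8, 9}.
Its 3×3 block (box 8) already contains {1, 4, 5, 6, 7, 8}.
The only value from 1–9 not eliminated is 2, so R7C6 = 2.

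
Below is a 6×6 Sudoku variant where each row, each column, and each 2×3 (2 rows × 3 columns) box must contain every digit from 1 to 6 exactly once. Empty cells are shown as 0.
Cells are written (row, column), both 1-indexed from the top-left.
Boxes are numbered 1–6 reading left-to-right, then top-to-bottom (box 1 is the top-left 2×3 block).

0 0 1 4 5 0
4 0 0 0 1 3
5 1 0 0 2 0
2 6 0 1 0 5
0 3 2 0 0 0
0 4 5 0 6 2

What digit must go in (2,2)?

5

Cell (2,2) itself could take any of {2, 5} by direct elimination.
Consider where 5 can go in box 1.
(1,1) is out (row 1 already has a 5).
(1,2) is out (row 1 already has a 5).
(2,3) is out (column 3 already has a 5).
So the only cell in box 1 that can hold 5 is (2,2).
Therefore (2,2) = 5.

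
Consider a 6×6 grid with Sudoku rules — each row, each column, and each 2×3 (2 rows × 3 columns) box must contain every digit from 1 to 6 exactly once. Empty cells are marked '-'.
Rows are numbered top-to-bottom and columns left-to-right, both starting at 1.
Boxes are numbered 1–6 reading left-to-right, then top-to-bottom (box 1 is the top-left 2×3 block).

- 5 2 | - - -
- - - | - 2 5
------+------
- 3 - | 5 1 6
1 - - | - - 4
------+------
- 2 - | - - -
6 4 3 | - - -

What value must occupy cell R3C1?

Cell R3C1 itself could take any of {2, 4} by direct elimination.
Consider where 2 can go in row 3.
R3C3 is out (column 3 already has a 2).
So the only cell in row 3 that can hold 2 is R3C1.
Therefore R3C1 = 2.

2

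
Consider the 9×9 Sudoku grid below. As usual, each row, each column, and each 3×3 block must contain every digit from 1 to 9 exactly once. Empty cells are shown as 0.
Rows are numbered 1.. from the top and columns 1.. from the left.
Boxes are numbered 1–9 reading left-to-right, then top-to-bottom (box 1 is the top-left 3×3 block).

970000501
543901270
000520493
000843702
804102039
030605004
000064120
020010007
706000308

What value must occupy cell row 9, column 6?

9

Row 9 already contains {3, 6, 7, 8}.
Column 6 already contains {1, 2, 3, 4, 5}.
Its 3×3 block (box 8) already contains {1, 4, 6}.
The only value from 1–9 not eliminated is 9, so row 9, column 6 = 9.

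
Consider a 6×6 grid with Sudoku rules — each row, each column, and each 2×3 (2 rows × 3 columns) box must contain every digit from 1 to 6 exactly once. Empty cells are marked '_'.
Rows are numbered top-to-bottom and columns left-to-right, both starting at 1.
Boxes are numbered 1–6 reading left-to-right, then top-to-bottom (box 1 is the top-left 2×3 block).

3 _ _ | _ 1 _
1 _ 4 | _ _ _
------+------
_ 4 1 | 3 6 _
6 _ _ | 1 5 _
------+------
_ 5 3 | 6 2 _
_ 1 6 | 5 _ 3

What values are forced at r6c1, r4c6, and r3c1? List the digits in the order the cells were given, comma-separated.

2,4,5

For r6c1:
  Consider where 2 can go in box 5.
  r5c1 is out (row 5 already has a 2).
  So the only cell in box 5 that can hold 2 is r6c1.
  So r6c1 = 2.
For r4c6:
  Consider where 4 can go in box 4.
  r3c6 is out (row 3 already has a 4).
  So the only cell in box 4 that can hold 4 is r4c6.
  So r4c6 = 4.
For r3c1:
  Consider where 5 can go in column 1.
  r5c1 is out (row 5 already has a 5).
  r6c1 is out (row 6 already has a 5).
  So the only cell in column 1 that can hold 5 is r3c1.
  So r3c1 = 5.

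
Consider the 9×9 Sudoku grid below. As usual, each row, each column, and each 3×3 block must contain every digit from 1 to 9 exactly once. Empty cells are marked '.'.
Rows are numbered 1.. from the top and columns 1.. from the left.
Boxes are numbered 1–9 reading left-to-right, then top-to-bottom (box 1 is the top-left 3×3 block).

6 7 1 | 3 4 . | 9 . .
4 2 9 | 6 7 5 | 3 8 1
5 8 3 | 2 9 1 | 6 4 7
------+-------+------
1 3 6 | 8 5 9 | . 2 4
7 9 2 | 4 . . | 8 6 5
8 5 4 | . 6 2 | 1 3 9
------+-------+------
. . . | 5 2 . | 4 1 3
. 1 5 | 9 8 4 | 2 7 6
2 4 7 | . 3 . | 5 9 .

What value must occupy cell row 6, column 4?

Row 6 already contains {1, 2, 3, 4, 5, 6, 8, 9}.
Column 4 already contains {2, 3, 4, 5, 6, 8, 9}.
Its 3×3 block (box 5) already contains {2, 4, 5, 6, 8, 9}.
The only value from 1–9 not eliminated is 7, so row 6, column 4 = 7.

7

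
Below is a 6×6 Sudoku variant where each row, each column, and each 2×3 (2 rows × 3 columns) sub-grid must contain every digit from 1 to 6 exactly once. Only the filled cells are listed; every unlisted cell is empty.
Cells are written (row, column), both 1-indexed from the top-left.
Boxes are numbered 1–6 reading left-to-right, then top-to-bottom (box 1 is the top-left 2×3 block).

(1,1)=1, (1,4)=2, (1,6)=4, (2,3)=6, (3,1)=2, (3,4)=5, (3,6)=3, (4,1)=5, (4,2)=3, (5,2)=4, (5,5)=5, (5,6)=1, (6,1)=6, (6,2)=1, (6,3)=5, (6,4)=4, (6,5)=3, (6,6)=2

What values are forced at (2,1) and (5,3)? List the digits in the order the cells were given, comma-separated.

For (2,1):
  Consider where 4 can go in row 2.
  (2,2) is out (column 2 already has a 4).
  (2,4) is out (column 4 already has a 4).
  (2,5) is out (box 2 already has a 4).
  (2,6) is out (column 6 already has a 4).
  So the only cell in row 2 that can hold 4 is (2,1).
  So (2,1) = 4.
For (5,3):
  Consider where 2 can go in column 3.
  (1,3) is out (row 1 already has a 2).
  (3,3) is out (row 3 already has a 2).
  (4,3) is out (box 3 already has a 2).
  So the only cell in column 3 that can hold 2 is (5,3).
  So (5,3) = 2.

4,2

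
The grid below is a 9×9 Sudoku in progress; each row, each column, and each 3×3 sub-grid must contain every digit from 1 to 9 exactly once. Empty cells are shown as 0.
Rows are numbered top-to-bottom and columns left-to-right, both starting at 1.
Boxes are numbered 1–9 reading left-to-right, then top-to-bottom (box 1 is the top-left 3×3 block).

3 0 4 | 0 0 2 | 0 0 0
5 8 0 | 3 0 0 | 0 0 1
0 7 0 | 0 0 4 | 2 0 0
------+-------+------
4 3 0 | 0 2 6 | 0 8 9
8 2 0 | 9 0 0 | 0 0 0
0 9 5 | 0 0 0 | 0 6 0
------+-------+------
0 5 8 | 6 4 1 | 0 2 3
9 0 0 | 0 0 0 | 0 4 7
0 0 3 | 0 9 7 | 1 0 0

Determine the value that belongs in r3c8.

Cell r3c8 itself could take any of {3, 5, 9} by direct elimination.
Consider where 3 can go in row 3.
r3c1 is out (column 1 already has a 3).
r3c3 is out (column 3 already has a 3).
r3c4 is out (column 4 already has a 3).
r3c5 is out (box 2 already has a 3).
r3c9 is out (column 9 already has a 3).
So the only cell in row 3 that can hold 3 is r3c8.
Therefore r3c8 = 3.

3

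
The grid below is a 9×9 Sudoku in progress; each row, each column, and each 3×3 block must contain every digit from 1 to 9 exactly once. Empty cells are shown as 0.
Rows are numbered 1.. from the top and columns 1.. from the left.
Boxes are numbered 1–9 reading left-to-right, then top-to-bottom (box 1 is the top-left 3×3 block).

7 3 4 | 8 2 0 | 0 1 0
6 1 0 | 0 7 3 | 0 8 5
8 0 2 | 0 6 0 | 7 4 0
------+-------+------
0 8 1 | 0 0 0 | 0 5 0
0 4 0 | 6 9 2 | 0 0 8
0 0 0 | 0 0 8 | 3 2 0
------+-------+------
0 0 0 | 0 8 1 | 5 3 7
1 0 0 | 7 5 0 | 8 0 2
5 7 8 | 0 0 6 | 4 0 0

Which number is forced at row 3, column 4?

Cell row 3, column 4 itself could take any of {1, 5, 9} by direct elimination.
Consider where 1 can go in row 3.
row 3, column 2 is out (column 2 already has a 1).
row 3, column 6 is out (column 6 already has a 1).
row 3, column 9 is out (box 3 already has a 1).
So the only cell in row 3 that can hold 1 is row 3, column 4.
Therefore row 3, column 4 = 1.

1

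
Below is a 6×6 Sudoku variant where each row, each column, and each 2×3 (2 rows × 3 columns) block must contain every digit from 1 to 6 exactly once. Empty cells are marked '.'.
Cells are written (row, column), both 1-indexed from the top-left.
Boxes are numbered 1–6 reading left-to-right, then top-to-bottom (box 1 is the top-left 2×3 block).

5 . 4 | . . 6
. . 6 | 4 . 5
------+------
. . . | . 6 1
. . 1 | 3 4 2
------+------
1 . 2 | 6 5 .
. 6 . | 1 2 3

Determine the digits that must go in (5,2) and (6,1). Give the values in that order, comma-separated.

For (5,2):
  Consider where 3 can go in box 5.
  (6,1) is out (row 6 already has a 3).
  (6,3) is out (row 6 already has a 3).
  So the only cell in box 5 that can hold 3 is (5,2).
  So (5,2) = 3.
For (6,1):
  Row 6 already contains {1, 2, 3, 6}.
  Column 1 already contains {1, 5}.
  Its 2×3 block (box 5) already contains {1, 2, 6}.
  The only value from 1–6 not eliminated is 4, so (6,1) = 4.

3,4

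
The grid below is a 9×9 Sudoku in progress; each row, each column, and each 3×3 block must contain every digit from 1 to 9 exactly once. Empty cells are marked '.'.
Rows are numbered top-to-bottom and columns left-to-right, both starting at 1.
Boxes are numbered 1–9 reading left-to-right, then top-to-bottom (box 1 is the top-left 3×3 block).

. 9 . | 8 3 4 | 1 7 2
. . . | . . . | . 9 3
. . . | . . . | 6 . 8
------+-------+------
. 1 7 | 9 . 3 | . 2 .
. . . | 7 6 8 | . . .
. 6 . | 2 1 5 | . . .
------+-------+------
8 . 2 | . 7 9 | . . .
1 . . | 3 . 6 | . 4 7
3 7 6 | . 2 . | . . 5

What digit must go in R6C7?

7

Cell R6C7 itself could take any of {3, 4, 7, 8, 9} by direct elimination.
Consider where 7 can go in row 6.
R6C1 is out (box 4 already has a 7).
R6C3 is out (column 3 already has a 7).
R6C8 is out (column 8 already has a 7).
R6C9 is out (column 9 already has a 7).
So the only cell in row 6 that can hold 7 is R6C7.
Therefore R6C7 = 7.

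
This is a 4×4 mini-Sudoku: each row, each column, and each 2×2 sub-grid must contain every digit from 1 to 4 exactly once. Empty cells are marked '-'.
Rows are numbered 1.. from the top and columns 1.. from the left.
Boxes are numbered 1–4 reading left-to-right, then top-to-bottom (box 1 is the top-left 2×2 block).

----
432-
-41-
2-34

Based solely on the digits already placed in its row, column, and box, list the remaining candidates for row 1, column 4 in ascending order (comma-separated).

Row 1 already contains {}.
Column 4 already contains {4}.
Its 2×2 block (box 2) already contains {2}.
Removing those from 1–4 leaves {1, 3} as the candidates for row 1, column 4.

1,3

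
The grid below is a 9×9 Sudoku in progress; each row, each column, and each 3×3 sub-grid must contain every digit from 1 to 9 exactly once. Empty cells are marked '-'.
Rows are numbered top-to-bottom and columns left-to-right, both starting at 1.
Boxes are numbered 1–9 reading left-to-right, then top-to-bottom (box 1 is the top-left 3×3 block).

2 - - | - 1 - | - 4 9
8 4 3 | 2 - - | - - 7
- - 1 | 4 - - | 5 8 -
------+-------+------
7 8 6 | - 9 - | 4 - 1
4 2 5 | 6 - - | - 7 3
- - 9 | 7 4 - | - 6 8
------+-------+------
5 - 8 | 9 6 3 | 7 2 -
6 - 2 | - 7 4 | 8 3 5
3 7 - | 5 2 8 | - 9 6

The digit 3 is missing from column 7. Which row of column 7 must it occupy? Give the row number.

Consider where 3 can go in column 7.
R2C7 is out (row 2 already has a 3).
R5C7 is out (row 5 already has a 3).
R6C7 is out (box 6 already has a 3).
R9C7 is out (row 9 already has a 3).
So the only cell in column 7 that can hold 3 is R1C7.
That is row 1.

1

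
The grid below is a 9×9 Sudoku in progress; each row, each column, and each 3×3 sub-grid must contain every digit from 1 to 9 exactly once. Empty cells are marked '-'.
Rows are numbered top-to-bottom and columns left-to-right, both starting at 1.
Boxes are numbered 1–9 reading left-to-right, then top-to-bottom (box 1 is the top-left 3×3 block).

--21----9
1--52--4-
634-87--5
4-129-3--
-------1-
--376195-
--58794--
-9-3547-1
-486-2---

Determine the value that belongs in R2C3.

9

Cell R2C3 itself could take any of {7, 9} by direct elimination.
Consider where 9 can go in box 1.
R1C1 is out (row 1 already has a 9).
R1C2 is out (row 1 already has a 9).
R2C2 is out (column 2 already has a 9).
So the only cell in box 1 that can hold 9 is R2C3.
Therefore R2C3 = 9.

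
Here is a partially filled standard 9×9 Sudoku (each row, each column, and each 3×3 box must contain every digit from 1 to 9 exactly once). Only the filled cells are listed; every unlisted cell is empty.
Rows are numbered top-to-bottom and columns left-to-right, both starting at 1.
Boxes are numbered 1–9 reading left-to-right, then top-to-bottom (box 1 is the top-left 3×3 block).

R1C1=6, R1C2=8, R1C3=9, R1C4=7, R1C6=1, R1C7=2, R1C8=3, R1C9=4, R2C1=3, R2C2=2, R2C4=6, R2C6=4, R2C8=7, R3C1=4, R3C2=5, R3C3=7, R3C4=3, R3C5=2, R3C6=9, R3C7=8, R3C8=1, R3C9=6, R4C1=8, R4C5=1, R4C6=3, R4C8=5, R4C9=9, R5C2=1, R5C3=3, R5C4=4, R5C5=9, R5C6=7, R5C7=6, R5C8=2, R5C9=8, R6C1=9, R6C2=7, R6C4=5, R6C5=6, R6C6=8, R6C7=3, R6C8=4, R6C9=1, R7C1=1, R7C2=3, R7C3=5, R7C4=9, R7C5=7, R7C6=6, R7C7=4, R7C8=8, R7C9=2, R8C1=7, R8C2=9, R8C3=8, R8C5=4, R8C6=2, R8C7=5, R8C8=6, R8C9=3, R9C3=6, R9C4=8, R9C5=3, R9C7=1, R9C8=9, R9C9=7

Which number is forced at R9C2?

4

Row 9 already contains {1, 3, 6, 7, 8, 9}.
Column 2 already contains {1, 2, 3, 5, 7, 8, 9}.
Its 3×3 block (box 7) already contains {1, 3, 5, 6, 7, 8, 9}.
The only value from 1–9 not eliminated is 4, so R9C2 = 4.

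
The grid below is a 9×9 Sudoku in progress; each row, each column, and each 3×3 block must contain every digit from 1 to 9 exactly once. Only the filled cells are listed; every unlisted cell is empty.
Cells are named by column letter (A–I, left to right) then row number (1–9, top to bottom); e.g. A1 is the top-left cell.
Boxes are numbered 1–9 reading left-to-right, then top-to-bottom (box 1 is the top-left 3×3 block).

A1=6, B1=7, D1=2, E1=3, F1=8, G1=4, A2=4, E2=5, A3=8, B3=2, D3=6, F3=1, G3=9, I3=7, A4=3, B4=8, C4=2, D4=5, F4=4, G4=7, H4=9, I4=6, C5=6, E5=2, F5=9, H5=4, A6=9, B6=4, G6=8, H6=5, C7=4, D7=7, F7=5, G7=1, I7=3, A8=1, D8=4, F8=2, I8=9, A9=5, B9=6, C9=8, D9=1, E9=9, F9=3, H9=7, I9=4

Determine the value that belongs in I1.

Cell I1 itself could take any of {1, 5} by direct elimination.
Consider where 5 can go in box 3.
H1 is out (column H already has a 5).
G2 is out (row 2 already has a 5).
H2 is out (row 2 already has a 5).
I2 is out (row 2 already has a 5).
H3 is out (column H already has a 5).
So the only cell in box 3 that can hold 5 is I1.
Therefore I1 = 5.

5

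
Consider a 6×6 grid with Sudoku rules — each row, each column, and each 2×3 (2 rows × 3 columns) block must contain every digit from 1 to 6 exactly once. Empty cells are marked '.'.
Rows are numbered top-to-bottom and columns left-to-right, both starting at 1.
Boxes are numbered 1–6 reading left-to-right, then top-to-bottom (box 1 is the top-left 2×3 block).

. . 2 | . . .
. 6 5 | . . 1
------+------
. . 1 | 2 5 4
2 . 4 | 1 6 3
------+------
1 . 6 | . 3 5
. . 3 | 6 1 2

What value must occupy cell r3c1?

Cell r3c1 itself could take any of {3, 6} by direct elimination.
Consider where 6 can go in box 3.
r3c2 is out (column 2 already has a 6).
r4c2 is out (row 4 already has a 6).
So the only cell in box 3 that can hold 6 is r3c1.
Therefore r3c1 = 6.

6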